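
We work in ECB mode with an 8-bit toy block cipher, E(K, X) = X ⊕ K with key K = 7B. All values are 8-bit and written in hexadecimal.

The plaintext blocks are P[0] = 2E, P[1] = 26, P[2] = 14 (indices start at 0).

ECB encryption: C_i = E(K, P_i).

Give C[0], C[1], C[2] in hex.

C[0] = 55, C[1] = 5D, C[2] = 6F

C[0]: E(K, 2E) = 55.
C[1]: E(K, 26) = 5D.
C[2]: E(K, 14) = 6F.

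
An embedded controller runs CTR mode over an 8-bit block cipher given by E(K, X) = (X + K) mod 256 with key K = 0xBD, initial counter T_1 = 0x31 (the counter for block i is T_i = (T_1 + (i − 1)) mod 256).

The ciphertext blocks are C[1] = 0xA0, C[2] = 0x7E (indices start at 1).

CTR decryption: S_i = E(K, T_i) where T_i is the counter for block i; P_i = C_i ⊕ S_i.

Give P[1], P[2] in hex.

P[1]: T = 0x31, S = E(K, T) = 0xEE; 0xA0 ⊕ 0xEE = 0x4E.
P[2]: T = 0x32, S = E(K, T) = 0xEF; 0x7E ⊕ 0xEF = 0x91.

P[1] = 0x4E, P[2] = 0x91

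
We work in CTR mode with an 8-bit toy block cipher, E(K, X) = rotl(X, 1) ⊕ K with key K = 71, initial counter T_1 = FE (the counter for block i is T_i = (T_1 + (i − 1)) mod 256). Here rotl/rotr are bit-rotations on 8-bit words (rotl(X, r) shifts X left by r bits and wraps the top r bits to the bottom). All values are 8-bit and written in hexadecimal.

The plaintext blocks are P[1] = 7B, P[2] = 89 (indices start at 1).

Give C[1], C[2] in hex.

C[1] = F7, C[2] = 07

CTR encryption: S_i = E(K, T_i) where T_i is the counter for block i; C_i = P_i ⊕ S_i.
C[1]: T = FE, S = E(K, T) = 8C; 7B ⊕ 8C = F7.
C[2]: T = FF, S = E(K, T) = 8E; 89 ⊕ 8E = 07.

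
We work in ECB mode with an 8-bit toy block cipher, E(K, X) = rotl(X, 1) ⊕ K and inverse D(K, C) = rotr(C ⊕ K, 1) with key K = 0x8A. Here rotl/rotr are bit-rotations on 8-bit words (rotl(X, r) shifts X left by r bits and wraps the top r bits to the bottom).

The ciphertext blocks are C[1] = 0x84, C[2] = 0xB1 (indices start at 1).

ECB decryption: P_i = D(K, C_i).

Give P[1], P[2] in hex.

P[1]: D(K, 0x84) = 0x07.
P[2]: D(K, 0xB1) = 0x9D.

P[1] = 0x07, P[2] = 0x9D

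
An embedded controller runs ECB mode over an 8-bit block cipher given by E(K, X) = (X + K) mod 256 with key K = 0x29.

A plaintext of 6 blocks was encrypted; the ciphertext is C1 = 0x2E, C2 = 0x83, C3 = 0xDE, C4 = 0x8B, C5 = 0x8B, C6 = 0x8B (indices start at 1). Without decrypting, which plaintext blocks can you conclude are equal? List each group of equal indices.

ECB encrypts each block independently with the same key, so equal ciphertext blocks imply equal plaintext blocks.
C4 = C5 = C6 = 0x8B, so P4 = P5 = P6.

P4 = P5 = P6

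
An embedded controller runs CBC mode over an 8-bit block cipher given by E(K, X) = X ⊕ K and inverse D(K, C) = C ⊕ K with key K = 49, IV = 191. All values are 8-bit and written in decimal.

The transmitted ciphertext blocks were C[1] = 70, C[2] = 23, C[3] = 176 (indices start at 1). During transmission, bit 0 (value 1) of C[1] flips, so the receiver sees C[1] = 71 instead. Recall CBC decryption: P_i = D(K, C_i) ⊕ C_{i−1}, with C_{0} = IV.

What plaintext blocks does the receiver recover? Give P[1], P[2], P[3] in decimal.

P[1] = 201, P[2] = 97, P[3] = 150

Only C[1] changed, to 71. In CBC, a change in C_i garbles P_i and flips the same bit in P_{i+1}. Decrypting the received ciphertext:
P[1]: D(K, 71) = 118; 118 ⊕ 191 = 201.
P[2]: D(K, 23) = 38; 38 ⊕ 71 = 97.
P[3]: D(K, 176) = 129; 129 ⊕ 23 = 150.
Blocks that differ from the original plaintext: P[1], P[2].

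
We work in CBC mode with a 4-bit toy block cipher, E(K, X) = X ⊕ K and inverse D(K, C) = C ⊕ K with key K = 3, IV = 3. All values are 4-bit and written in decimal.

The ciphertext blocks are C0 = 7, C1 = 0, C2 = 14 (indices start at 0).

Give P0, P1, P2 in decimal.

CBC decryption: P_i = D(K, C_i) ⊕ C_{i−1}, with C_{−1} = IV.
P0: D(K, 7) = 4; 4 ⊕ 3 = 7.
P1: D(K, 0) = 3; 3 ⊕ 7 = 4.
P2: D(K, 14) = 13; 13 ⊕ 0 = 13.

P0 = 7, P1 = 4, P2 = 13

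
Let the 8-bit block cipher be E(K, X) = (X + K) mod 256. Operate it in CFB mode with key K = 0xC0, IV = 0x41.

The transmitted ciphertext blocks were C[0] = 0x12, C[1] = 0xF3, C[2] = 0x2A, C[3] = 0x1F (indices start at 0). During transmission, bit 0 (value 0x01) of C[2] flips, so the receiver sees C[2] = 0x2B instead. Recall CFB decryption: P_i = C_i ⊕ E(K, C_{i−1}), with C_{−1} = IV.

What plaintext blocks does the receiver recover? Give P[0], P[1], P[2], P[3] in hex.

P[0] = 0x13, P[1] = 0x21, P[2] = 0x98, P[3] = 0xF4

Only C[2] changed, to 0x2B. In CFB, a change in C_i flips the same bit in P_i and garbles P_{i+1}. Decrypting the received ciphertext:
P[0]: E(K, 0x41) = 0x01; 0x12 ⊕ 0x01 = 0x13.
P[1]: E(K, 0x12) = 0xD2; 0xF3 ⊕ 0xD2 = 0x21.
P[2]: E(K, 0xF3) = 0xB3; 0x2B ⊕ 0xB3 = 0x98.
P[3]: E(K, 0x2B) = 0xEB; 0x1F ⊕ 0xEB = 0xF4.
Blocks that differ from the original plaintext: P[2], P[3].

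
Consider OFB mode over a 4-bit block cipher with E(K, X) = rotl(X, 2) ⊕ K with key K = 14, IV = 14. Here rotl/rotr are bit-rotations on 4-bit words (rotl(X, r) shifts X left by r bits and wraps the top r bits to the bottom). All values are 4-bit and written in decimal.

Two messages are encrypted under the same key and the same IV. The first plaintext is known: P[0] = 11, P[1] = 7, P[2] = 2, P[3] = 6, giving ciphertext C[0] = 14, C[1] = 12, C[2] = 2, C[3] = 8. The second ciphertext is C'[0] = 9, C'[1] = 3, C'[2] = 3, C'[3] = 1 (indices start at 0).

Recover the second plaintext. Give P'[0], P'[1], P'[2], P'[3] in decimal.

In OFB with a reused IV, both messages share the same keystream S_i, so C_i ⊕ C'_i = P_i ⊕ P'_i and thus P'_i = P_i ⊕ C_i ⊕ C'_i.
P'[0]: 11 ⊕ 14 ⊕ 9 = 12.
P'[1]: 7 ⊕ 12 ⊕ 3 = 8.
P'[2]: 2 ⊕ 2 ⊕ 3 = 3.
P'[3]: 6 ⊕ 8 ⊕ 1 = 15.

P'[0] = 12, P'[1] = 8, P'[2] = 3, P'[3] = 15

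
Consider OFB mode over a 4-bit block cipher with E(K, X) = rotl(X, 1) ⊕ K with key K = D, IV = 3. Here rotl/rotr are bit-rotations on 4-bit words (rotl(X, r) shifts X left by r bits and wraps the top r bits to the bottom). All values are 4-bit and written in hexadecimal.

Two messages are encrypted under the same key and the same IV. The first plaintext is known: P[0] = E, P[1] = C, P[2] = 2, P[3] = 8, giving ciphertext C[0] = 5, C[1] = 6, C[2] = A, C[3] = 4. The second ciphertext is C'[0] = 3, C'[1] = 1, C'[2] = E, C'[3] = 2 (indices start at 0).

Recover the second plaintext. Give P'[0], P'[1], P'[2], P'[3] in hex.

In OFB with a reused IV, both messages share the same keystream S_i, so C_i ⊕ C'_i = P_i ⊕ P'_i and thus P'_i = P_i ⊕ C_i ⊕ C'_i.
P'[0]: E ⊕ 5 ⊕ 3 = 8.
P'[1]: C ⊕ 6 ⊕ 1 = B.
P'[2]: 2 ⊕ A ⊕ E = 6.
P'[3]: 8 ⊕ 4 ⊕ 2 = E.

P'[0] = 8, P'[1] = B, P'[2] = 6, P'[3] = E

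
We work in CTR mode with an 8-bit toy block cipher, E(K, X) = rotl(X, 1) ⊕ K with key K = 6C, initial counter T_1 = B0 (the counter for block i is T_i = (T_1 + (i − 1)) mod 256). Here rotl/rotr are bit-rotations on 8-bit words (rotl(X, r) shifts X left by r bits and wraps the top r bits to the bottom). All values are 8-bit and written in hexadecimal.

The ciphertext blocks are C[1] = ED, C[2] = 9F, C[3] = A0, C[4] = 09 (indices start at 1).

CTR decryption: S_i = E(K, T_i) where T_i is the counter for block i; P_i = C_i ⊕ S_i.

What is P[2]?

P[2] = 90

P[2]: T = B1, S = E(K, T) = 0F; 9F ⊕ 0F = 90.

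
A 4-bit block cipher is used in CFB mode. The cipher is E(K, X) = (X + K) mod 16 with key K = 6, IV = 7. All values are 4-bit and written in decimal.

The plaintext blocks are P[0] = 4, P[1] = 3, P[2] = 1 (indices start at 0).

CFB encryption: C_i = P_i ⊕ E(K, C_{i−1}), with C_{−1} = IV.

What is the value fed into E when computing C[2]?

C[0]: E(K, 7) = 13; 4 ⊕ 13 = 9.
C[1]: E(K, 9) = 15; 3 ⊕ 15 = 12.
C[2]: E(K, 12) = 2; 1 ⊕ 2 = 3.
So the input to E for block [2] is 12.

12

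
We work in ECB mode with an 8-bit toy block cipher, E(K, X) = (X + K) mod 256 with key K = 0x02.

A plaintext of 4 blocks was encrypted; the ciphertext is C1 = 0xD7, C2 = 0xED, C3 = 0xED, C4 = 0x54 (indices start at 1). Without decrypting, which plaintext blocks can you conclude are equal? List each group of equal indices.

ECB encrypts each block independently with the same key, so equal ciphertext blocks imply equal plaintext blocks.
C2 = C3 = 0xED, so P2 = P3.

P2 = P3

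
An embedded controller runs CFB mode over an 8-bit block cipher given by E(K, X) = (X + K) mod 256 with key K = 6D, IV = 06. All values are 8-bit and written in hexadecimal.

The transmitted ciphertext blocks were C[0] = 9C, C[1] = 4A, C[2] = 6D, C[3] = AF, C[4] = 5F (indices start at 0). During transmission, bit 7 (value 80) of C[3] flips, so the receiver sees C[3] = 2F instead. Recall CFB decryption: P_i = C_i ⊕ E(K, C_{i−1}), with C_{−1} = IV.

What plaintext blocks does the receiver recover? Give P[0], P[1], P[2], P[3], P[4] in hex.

P[0] = EF, P[1] = 43, P[2] = DA, P[3] = F5, P[4] = C3

Only C[3] changed, to 2F. In CFB, a change in C_i flips the same bit in P_i and garbles P_{i+1}. Decrypting the received ciphertext:
P[0]: E(K, 06) = 73; 9C ⊕ 73 = EF.
P[1]: E(K, 9C) = 09; 4A ⊕ 09 = 43.
P[2]: E(K, 4A) = B7; 6D ⊕ B7 = DA.
P[3]: E(K, 6D) = DA; 2F ⊕ DA = F5.
P[4]: E(K, 2F) = 9C; 5F ⊕ 9C = C3.
Blocks that differ from the original plaintext: P[3], P[4].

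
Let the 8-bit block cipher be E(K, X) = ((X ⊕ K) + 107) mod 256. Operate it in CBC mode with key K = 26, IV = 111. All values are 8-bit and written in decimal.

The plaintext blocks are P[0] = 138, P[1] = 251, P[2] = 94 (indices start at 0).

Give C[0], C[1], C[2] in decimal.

CBC encryption: C_i = E(K, P_i ⊕ C_{i−1}), with C_{−1} = IV.
C[0]: P[0] ⊕ 111 = 229; E(K, 229) = 106.
C[1]: P[1] ⊕ 106 = 145; E(K, 145) = 246.
C[2]: P[2] ⊕ 246 = 168; E(K, 168) = 29.

C[0] = 106, C[1] = 246, C[2] = 29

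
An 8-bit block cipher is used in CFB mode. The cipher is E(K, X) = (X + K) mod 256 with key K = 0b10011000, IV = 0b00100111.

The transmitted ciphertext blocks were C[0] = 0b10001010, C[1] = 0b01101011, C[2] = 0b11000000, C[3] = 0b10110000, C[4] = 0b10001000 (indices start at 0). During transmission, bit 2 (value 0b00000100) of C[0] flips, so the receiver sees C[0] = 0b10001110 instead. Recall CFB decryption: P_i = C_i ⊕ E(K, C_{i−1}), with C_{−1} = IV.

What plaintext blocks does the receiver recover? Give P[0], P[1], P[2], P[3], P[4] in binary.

Only C[0] changed, to 0b10001110. In CFB, a change in C_i flips the same bit in P_i and garbles P_{i+1}. Decrypting the received ciphertext:
P[0]: E(K, 0b00100111) = 0b10111111; 0b10001110 ⊕ 0b10111111 = 0b00110001.
P[1]: E(K, 0b10001110) = 0b00100110; 0b01101011 ⊕ 0b00100110 = 0b01001101.
P[2]: E(K, 0b01101011) = 0b00000011; 0b11000000 ⊕ 0b00000011 = 0b11000011.
P[3]: E(K, 0b11000000) = 0b01011000; 0b10110000 ⊕ 0b01011000 = 0b11101000.
P[4]: E(K, 0b10110000) = 0b01001000; 0b10001000 ⊕ 0b01001000 = 0b11000000.
Blocks that differ from the original plaintext: P[0], P[1].

P[0] = 0b00110001, P[1] = 0b01001101, P[2] = 0b11000011, P[3] = 0b11101000, P[4] = 0b11000000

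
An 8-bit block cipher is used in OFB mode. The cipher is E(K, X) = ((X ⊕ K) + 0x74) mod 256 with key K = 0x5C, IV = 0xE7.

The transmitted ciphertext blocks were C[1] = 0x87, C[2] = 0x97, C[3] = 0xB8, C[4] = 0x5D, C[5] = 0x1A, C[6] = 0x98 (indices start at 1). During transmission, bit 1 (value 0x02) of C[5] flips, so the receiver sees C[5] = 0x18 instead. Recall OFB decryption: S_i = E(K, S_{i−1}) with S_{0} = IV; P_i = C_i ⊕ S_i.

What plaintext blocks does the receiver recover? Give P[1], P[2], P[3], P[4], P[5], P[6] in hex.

Only C[5] changed, to 0x18. In OFB, a change in C_i flips the same bit in P_i only; the keystream is unaffected. Decrypting the received ciphertext:
P[1]: S = E(K, 0xE7) = 0x2F; 0x87 ⊕ 0x2F = 0xA8.
P[2]: S = E(K, 0x2F) = 0xE7; 0x97 ⊕ 0xE7 = 0x70.
P[3]: S = E(K, 0xE7) = 0x2F; 0xB8 ⊕ 0x2F = 0x97.
P[4]: S = E(K, 0x2F) = 0xE7; 0x5D ⊕ 0xE7 = 0xBA.
P[5]: S = E(K, 0xE7) = 0x2F; 0x18 ⊕ 0x2F = 0x37.
P[6]: S = E(K, 0x2F) = 0xE7; 0x98 ⊕ 0xE7 = 0x7F.
Blocks that differ from the original plaintext: P[5].

P[1] = 0xA8, P[2] = 0x70, P[3] = 0x97, P[4] = 0xBA, P[5] = 0x37, P[6] = 0x7F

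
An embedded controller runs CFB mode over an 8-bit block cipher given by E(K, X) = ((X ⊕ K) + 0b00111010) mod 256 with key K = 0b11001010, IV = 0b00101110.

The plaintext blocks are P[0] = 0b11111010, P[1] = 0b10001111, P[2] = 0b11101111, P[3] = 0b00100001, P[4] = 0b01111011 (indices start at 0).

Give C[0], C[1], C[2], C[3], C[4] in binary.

C[0] = 0b11100100, C[1] = 0b11100111, C[2] = 0b10001000, C[3] = 0b01011101, C[4] = 0b10101010

CFB encryption: C_i = P_i ⊕ E(K, C_{i−1}), with C_{−1} = IV.
C[0]: E(K, 0b00101110) = 0b00011110; 0b11111010 ⊕ 0b00011110 = 0b11100100.
C[1]: E(K, 0b11100100) = 0b01101000; 0b10001111 ⊕ 0b01101000 = 0b11100111.
C[2]: E(K, 0b11100111) = 0b01100111; 0b11101111 ⊕ 0b01100111 = 0b10001000.
C[3]: E(K, 0b10001000) = 0b01111100; 0b00100001 ⊕ 0b01111100 = 0b01011101.
C[4]: E(K, 0b01011101) = 0b11010001; 0b01111011 ⊕ 0b11010001 = 0b10101010.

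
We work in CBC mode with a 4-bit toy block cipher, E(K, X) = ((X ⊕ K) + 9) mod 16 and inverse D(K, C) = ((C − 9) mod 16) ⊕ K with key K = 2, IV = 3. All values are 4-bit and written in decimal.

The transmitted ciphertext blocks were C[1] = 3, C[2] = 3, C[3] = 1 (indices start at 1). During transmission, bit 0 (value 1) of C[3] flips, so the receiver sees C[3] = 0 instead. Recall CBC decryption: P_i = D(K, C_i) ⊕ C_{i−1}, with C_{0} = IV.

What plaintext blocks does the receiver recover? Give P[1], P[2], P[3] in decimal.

Only C[3] changed, to 0. In CBC, a change in C_i garbles P_i and flips the same bit in P_{i+1}. Decrypting the received ciphertext:
P[1]: D(K, 3) = 8; 8 ⊕ 3 = 11.
P[2]: D(K, 3) = 8; 8 ⊕ 3 = 11.
P[3]: D(K, 0) = 5; 5 ⊕ 3 = 6.
Blocks that differ from the original plaintext: P[3].

P[1] = 11, P[2] = 11, P[3] = 6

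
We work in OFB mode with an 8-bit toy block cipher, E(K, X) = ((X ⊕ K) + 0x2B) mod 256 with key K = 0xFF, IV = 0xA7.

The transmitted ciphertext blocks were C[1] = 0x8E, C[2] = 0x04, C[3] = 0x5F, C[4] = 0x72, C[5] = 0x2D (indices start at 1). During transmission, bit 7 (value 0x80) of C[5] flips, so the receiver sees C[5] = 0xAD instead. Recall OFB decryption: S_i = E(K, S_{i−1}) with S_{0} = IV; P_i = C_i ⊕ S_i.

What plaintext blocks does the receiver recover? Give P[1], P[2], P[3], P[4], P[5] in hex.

Only C[5] changed, to 0xAD. In OFB, a change in C_i flips the same bit in P_i only; the keystream is unaffected. Decrypting the received ciphertext:
P[1]: S = E(K, 0xA7) = 0x83; 0x8E ⊕ 0x83 = 0x0D.
P[2]: S = E(K, 0x83) = 0xA7; 0x04 ⊕ 0xA7 = 0xA3.
P[3]: S = E(K, 0xA7) = 0x83; 0x5F ⊕ 0x83 = 0xDC.
P[4]: S = E(K, 0x83) = 0xA7; 0x72 ⊕ 0xA7 = 0xD5.
P[5]: S = E(K, 0xA7) = 0x83; 0xAD ⊕ 0x83 = 0x2E.
Blocks that differ from the original plaintext: P[5].

P[1] = 0x0D, P[2] = 0xA3, P[3] = 0xDC, P[4] = 0xD5, P[5] = 0x2E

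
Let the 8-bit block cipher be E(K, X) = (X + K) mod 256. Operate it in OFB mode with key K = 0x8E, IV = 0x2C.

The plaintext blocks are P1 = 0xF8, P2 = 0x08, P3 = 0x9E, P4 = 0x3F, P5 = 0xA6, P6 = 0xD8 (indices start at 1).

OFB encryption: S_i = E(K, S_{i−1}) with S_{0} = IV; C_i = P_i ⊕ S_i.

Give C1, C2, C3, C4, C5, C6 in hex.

C1 = 0x42, C2 = 0x40, C3 = 0x48, C4 = 0x5B, C5 = 0x54, C6 = 0x58

C1: S = E(K, 0x2C) = 0xBA; 0xF8 ⊕ 0xBA = 0x42.
C2: S = E(K, 0xBA) = 0x48; 0x08 ⊕ 0x48 = 0x40.
C3: S = E(K, 0x48) = 0xD6; 0x9E ⊕ 0xD6 = 0x48.
C4: S = E(K, 0xD6) = 0x64; 0x3F ⊕ 0x64 = 0x5B.
C5: S = E(K, 0x64) = 0xF2; 0xA6 ⊕ 0xF2 = 0x54.
C6: S = E(K, 0xF2) = 0x80; 0xD8 ⊕ 0x80 = 0x58.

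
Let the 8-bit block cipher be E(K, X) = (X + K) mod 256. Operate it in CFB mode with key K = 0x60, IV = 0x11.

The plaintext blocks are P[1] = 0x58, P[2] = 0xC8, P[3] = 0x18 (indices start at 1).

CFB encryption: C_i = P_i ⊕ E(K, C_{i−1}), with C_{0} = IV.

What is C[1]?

C[1]: E(K, 0x11) = 0x71; 0x58 ⊕ 0x71 = 0x29.

C[1] = 0x29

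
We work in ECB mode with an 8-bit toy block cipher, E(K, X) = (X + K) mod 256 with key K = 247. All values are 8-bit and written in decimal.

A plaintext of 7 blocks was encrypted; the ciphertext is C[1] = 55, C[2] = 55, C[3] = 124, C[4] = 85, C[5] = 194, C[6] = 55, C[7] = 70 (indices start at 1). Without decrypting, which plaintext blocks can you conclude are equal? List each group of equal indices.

P[1] = P[2] = P[6]

ECB encrypts each block independently with the same key, so equal ciphertext blocks imply equal plaintext blocks.
C[1] = C[2] = C[6] = 55, so P[1] = P[2] = P[6].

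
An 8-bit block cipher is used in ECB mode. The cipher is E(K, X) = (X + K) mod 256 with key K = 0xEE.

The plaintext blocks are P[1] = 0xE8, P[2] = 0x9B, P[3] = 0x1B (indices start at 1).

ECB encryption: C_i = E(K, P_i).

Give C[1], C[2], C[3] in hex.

C[1] = 0xD6, C[2] = 0x89, C[3] = 0x09

C[1]: E(K, 0xE8) = 0xD6.
C[2]: E(K, 0x9B) = 0x89.
C[3]: E(K, 0x1B) = 0x09.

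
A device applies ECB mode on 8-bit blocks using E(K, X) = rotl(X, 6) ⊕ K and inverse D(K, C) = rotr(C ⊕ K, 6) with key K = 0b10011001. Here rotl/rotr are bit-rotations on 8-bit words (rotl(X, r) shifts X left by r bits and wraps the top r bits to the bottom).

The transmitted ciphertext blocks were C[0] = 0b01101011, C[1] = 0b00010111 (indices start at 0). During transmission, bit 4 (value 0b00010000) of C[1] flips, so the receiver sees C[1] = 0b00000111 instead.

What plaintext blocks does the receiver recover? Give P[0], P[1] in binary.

ECB decryption: P_i = D(K, C_i).
Only C[1] changed, to 0b00000111. In ECB, a change in C_i affects only P_i. Decrypting the received ciphertext:
P[0]: D(K, 0b01101011) = 0b11001011.
P[1]: D(K, 0b00000111) = 0b01111010.
Blocks that differ from the original plaintext: P[1].

P[0] = 0b11001011, P[1] = 0b01111010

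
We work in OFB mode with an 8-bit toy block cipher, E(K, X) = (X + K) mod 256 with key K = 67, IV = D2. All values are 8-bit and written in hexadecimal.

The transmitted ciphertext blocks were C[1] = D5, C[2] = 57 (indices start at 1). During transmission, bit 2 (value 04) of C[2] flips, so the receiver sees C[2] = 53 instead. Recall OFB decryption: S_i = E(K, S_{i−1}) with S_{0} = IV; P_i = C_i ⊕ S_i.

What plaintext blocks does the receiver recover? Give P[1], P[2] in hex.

P[1] = EC, P[2] = F3

Only C[2] changed, to 53. In OFB, a change in C_i flips the same bit in P_i only; the keystream is unaffected. Decrypting the received ciphertext:
P[1]: S = E(K, D2) = 39; D5 ⊕ 39 = EC.
P[2]: S = E(K, 39) = A0; 53 ⊕ A0 = F3.
Blocks that differ from the original plaintext: P[2].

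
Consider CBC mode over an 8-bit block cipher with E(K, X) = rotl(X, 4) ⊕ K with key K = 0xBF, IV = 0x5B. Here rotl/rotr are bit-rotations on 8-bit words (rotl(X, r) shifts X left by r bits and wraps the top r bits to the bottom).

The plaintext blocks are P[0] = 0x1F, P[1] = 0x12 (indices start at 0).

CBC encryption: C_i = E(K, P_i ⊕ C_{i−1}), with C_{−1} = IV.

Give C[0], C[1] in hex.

C[0] = 0xFB, C[1] = 0x21

C[0]: P[0] ⊕ 0x5B = 0x44; E(K, 0x44) = 0xFB.
C[1]: P[1] ⊕ 0xFB = 0xE9; E(K, 0xE9) = 0x21.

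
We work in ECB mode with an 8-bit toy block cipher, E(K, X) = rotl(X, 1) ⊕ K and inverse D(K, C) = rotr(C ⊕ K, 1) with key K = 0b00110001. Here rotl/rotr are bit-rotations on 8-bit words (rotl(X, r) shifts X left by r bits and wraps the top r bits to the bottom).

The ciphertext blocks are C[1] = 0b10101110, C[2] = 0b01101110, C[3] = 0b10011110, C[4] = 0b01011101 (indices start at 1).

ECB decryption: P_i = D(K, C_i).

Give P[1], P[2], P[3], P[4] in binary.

P[1]: D(K, 0b10101110) = 0b11001111.
P[2]: D(K, 0b01101110) = 0b10101111.
P[3]: D(K, 0b10011110) = 0b11010111.
P[4]: D(K, 0b01011101) = 0b00110110.

P[1] = 0b11001111, P[2] = 0b10101111, P[3] = 0b11010111, P[4] = 0b00110110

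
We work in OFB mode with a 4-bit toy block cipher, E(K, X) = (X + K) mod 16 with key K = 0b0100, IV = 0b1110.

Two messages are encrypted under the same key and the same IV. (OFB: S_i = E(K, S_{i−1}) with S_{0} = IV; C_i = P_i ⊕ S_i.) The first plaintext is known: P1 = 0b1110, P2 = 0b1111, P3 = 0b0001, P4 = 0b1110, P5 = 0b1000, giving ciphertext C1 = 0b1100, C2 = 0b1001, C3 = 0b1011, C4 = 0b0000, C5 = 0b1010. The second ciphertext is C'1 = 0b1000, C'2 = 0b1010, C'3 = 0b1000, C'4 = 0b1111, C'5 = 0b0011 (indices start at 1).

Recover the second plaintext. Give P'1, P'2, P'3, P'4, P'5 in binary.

P'1 = 0b1010, P'2 = 0b1100, P'3 = 0b0010, P'4 = 0b0001, P'5 = 0b0001

In OFB with a reused IV, both messages share the same keystream S_i, so C_i ⊕ C'_i = P_i ⊕ P'_i and thus P'_i = P_i ⊕ C_i ⊕ C'_i.
P'1: 0b1110 ⊕ 0b1100 ⊕ 0b1000 = 0b1010.
P'2: 0b1111 ⊕ 0b1001 ⊕ 0b1010 = 0b1100.
P'3: 0b0001 ⊕ 0b1011 ⊕ 0b1000 = 0b0010.
P'4: 0b1110 ⊕ 0b0000 ⊕ 0b1111 = 0b0001.
P'5: 0b1000 ⊕ 0b1010 ⊕ 0b0011 = 0b0001.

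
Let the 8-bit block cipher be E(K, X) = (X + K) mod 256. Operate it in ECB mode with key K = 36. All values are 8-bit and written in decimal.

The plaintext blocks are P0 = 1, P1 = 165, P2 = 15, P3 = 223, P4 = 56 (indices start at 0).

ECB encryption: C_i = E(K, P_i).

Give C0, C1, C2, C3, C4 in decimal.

C0: E(K, 1) = 37.
C1: E(K, 165) = 201.
C2: E(K, 15) = 51.
C3: E(K, 223) = 3.
C4: E(K, 56) = 92.

C0 = 37, C1 = 201, C2 = 51, C3 = 3, C4 = 92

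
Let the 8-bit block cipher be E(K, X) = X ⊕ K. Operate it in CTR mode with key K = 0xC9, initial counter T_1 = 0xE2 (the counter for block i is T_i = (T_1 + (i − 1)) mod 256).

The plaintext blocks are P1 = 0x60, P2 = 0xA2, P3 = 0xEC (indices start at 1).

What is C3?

C3 = 0xC1

CTR encryption: S_i = E(K, T_i) where T_i is the counter for block i; C_i = P_i ⊕ S_i.
C1: T = 0xE2, S = E(K, T) = 0x2B; 0x60 ⊕ 0x2B = 0x4B.
C2: T = 0xE3, S = E(K, T) = 0x2A; 0xA2 ⊕ 0x2A = 0x88.
C3: T = 0xE4, S = E(K, T) = 0x2D; 0xEC ⊕ 0x2D = 0xC1.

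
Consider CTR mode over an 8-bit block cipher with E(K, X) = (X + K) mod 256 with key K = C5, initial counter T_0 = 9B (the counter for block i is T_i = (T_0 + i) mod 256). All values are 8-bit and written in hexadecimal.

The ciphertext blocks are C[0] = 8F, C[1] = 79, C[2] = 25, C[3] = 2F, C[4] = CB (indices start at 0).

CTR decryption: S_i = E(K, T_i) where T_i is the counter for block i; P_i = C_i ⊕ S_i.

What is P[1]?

P[1] = 18

P[1]: T = 9C, S = E(K, T) = 61; 79 ⊕ 61 = 18.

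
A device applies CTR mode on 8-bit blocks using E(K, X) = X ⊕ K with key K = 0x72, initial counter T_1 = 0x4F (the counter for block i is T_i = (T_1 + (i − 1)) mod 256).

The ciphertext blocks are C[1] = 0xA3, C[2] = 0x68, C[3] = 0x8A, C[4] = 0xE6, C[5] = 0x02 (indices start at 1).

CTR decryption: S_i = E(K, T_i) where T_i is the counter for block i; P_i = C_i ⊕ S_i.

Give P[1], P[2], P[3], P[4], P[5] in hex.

P[1] = 0x9E, P[2] = 0x4A, P[3] = 0xA9, P[4] = 0xC6, P[5] = 0x23

P[1]: T = 0x4F, S = E(K, T) = 0x3D; 0xA3 ⊕ 0x3D = 0x9E.
P[2]: T = 0x50, S = E(K, T) = 0x22; 0x68 ⊕ 0x22 = 0x4A.
P[3]: T = 0x51, S = E(K, T) = 0x23; 0x8A ⊕ 0x23 = 0xA9.
P[4]: T = 0x52, S = E(K, T) = 0x20; 0xE6 ⊕ 0x20 = 0xC6.
P[5]: T = 0x53, S = E(K, T) = 0x21; 0x02 ⊕ 0x21 = 0x23.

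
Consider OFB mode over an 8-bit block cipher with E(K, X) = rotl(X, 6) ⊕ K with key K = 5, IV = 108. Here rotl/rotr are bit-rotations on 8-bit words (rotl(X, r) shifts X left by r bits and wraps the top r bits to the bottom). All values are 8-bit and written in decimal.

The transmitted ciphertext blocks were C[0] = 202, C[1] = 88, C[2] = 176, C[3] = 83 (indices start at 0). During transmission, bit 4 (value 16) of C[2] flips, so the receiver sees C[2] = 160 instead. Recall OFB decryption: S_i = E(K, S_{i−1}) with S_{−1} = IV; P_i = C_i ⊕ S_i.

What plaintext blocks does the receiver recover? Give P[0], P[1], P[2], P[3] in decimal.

Only C[2] changed, to 160. In OFB, a change in C_i flips the same bit in P_i only; the keystream is unaffected. Decrypting the received ciphertext:
P[0]: S = E(K, 108) = 30; 202 ⊕ 30 = 212.
P[1]: S = E(K, 30) = 130; 88 ⊕ 130 = 218.
P[2]: S = E(K, 130) = 165; 160 ⊕ 165 = 5.
P[3]: S = E(K, 165) = 108; 83 ⊕ 108 = 63.
Blocks that differ from the original plaintext: P[2].

P[0] = 212, P[1] = 218, P[2] = 5, P[3] = 63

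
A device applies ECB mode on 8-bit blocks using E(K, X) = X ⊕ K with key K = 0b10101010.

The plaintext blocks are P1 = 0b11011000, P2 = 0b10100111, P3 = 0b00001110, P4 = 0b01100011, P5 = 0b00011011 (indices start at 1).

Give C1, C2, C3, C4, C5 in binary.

ECB encryption: C_i = E(K, P_i).
C1: E(K, 0b11011000) = 0b01110010.
C2: E(K, 0b10100111) = 0b00001101.
C3: E(K, 0b00001110) = 0b10100100.
C4: E(K, 0b01100011) = 0b11001001.
C5: E(K, 0b00011011) = 0b10110001.

C1 = 0b01110010, C2 = 0b00001101, C3 = 0b10100100, C4 = 0b11001001, C5 = 0b10110001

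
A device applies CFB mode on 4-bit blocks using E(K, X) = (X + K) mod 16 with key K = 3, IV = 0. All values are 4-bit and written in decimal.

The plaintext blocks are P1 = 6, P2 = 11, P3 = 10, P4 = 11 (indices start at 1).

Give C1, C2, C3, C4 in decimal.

C1 = 5, C2 = 3, C3 = 12, C4 = 4

CFB encryption: C_i = P_i ⊕ E(K, C_{i−1}), with C_{0} = IV.
C1: E(K, 0) = 3; 6 ⊕ 3 = 5.
C2: E(K, 5) = 8; 11 ⊕ 8 = 3.
C3: E(K, 3) = 6; 10 ⊕ 6 = 12.
C4: E(K, 12) = 15; 11 ⊕ 15 = 4.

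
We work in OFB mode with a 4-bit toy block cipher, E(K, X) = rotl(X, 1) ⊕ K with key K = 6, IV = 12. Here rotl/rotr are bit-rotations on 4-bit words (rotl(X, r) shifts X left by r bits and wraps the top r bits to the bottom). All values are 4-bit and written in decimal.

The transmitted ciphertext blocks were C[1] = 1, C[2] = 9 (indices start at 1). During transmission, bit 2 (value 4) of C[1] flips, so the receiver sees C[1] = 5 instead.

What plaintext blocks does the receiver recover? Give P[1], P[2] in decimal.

P[1] = 10, P[2] = 0

OFB decryption: S_i = E(K, S_{i−1}) with S_{0} = IV; P_i = C_i ⊕ S_i.
Only C[1] changed, to 5. In OFB, a change in C_i flips the same bit in P_i only; the keystream is unaffected. Decrypting the received ciphertext:
P[1]: S = E(K, 12) = 15; 5 ⊕ 15 = 10.
P[2]: S = E(K, 15) = 9; 9 ⊕ 9 = 0.
Blocks that differ from the original plaintext: P[1].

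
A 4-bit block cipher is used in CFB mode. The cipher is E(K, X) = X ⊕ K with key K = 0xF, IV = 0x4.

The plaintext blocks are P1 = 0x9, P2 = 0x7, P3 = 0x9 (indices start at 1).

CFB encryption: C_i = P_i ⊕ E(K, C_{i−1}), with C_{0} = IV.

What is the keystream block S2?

0xD

C1: E(K, 0x4) = 0xB; 0x9 ⊕ 0xB = 0x2.
C2: E(K, 0x2) = 0xD; 0x7 ⊕ 0xD = 0xA.
So S2 = 0xD.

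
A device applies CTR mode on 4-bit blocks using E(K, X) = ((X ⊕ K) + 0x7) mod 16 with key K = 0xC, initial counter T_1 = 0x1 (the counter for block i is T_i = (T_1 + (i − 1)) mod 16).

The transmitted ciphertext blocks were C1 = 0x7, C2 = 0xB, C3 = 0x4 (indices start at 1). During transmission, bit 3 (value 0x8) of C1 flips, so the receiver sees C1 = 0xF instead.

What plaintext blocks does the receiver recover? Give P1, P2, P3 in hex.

P1 = 0xB, P2 = 0xE, P3 = 0x2

CTR decryption: S_i = E(K, T_i) where T_i is the counter for block i; P_i = C_i ⊕ S_i.
Only C1 changed, to 0xF. In CTR, a change in C_i flips the same bit in P_i only; the keystream is unaffected. Decrypting the received ciphertext:
P1: T = 0x1, S = E(K, T) = 0x4; 0xF ⊕ 0x4 = 0xB.
P2: T = 0x2, S = E(K, T) = 0x5; 0xB ⊕ 0x5 = 0xE.
P3: T = 0x3, S = E(K, T) = 0x6; 0x4 ⊕ 0x6 = 0x2.
Blocks that differ from the original plaintext: P1.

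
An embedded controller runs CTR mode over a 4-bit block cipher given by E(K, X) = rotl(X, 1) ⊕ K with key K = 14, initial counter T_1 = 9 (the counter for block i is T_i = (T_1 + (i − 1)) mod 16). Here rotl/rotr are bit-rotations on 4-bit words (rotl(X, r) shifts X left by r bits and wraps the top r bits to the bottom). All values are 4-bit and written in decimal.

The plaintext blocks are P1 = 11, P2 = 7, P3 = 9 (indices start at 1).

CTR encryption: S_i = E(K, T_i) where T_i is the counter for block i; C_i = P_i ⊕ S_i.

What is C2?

C2 = 12

C1: T = 9, S = E(K, T) = 13; 11 ⊕ 13 = 6.
C2: T = 10, S = E(K, T) = 11; 7 ⊕ 11 = 12.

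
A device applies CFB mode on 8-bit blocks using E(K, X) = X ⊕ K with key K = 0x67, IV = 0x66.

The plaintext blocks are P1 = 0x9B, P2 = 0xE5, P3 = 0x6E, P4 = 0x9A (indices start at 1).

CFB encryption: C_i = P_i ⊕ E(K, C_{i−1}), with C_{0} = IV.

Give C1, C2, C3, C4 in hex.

C1 = 0x9A, C2 = 0x18, C3 = 0x11, C4 = 0xEC

C1: E(K, 0x66) = 0x01; 0x9B ⊕ 0x01 = 0x9A.
C2: E(K, 0x9A) = 0xFD; 0xE5 ⊕ 0xFD = 0x18.
C3: E(K, 0x18) = 0x7F; 0x6E ⊕ 0x7F = 0x11.
C4: E(K, 0x11) = 0x76; 0x9A ⊕ 0x76 = 0xEC.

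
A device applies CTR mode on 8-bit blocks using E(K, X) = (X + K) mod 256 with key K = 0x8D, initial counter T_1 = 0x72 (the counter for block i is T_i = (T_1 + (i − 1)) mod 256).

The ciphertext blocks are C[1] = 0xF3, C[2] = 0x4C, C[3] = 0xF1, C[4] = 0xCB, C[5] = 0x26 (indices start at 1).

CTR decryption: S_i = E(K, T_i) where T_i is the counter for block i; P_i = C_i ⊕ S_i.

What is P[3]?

P[3]: T = 0x74, S = E(K, T) = 0x01; 0xF1 ⊕ 0x01 = 0xF0.

P[3] = 0xF0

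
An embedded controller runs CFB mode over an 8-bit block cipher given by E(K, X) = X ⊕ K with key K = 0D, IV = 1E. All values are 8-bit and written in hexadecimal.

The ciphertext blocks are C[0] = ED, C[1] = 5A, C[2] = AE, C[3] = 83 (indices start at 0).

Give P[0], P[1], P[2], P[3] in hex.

P[0] = FE, P[1] = BA, P[2] = F9, P[3] = 20

CFB decryption: P_i = C_i ⊕ E(K, C_{i−1}), with C_{−1} = IV.
P[0]: E(K, 1E) = 13; ED ⊕ 13 = FE.
P[1]: E(K, ED) = E0; 5A ⊕ E0 = BA.
P[2]: E(K, 5A) = 57; AE ⊕ 57 = F9.
P[3]: E(K, AE) = A3; 83 ⊕ A3 = 20.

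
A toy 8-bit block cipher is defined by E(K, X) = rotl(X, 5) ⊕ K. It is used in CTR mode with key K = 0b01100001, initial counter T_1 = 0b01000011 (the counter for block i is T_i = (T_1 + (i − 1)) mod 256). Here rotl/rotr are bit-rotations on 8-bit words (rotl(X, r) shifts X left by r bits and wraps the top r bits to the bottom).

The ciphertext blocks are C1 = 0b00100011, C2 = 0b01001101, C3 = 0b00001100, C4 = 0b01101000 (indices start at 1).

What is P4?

CTR decryption: S_i = E(K, T_i) where T_i is the counter for block i; P_i = C_i ⊕ S_i.
P4: T = 0b01000110, S = E(K, T) = 0b10101001; 0b01101000 ⊕ 0b10101001 = 0b11000001.

P4 = 0b11000001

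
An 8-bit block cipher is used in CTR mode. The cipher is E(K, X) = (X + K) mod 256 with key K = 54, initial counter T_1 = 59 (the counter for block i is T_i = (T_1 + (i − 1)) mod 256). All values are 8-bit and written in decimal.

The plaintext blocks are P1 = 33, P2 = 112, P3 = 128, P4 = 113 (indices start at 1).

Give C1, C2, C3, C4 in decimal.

C1 = 80, C2 = 2, C3 = 243, C4 = 5

CTR encryption: S_i = E(K, T_i) where T_i is the counter for block i; C_i = P_i ⊕ S_i.
C1: T = 59, S = E(K, T) = 113; 33 ⊕ 113 = 80.
C2: T = 60, S = E(K, T) = 114; 112 ⊕ 114 = 2.
C3: T = 61, S = E(K, T) = 115; 128 ⊕ 115 = 243.
C4: T = 62, S = E(K, T) = 116; 113 ⊕ 116 = 5.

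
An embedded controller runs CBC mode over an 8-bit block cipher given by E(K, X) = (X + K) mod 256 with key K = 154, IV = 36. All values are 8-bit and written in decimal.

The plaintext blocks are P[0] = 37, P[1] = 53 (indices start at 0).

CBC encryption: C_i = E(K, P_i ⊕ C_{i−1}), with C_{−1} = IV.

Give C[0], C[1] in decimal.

C[0]: P[0] ⊕ 36 = 1; E(K, 1) = 155.
C[1]: P[1] ⊕ 155 = 174; E(K, 174) = 72.

C[0] = 155, C[1] = 72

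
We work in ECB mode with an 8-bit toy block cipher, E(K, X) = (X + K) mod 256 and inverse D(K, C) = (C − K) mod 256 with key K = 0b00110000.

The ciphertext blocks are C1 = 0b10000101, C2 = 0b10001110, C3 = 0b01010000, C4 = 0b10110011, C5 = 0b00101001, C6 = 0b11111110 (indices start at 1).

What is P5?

ECB decryption: P_i = D(K, C_i).
P5: D(K, 0b00101001) = 0b11111001.

P5 = 0b11111001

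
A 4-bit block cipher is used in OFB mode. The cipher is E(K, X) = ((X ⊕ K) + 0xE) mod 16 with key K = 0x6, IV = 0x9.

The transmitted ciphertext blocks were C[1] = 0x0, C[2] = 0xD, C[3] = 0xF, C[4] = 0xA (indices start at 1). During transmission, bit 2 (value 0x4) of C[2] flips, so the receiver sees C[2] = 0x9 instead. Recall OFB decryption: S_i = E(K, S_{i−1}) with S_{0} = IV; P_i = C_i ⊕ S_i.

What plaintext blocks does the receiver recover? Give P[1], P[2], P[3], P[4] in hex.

Only C[2] changed, to 0x9. In OFB, a change in C_i flips the same bit in P_i only; the keystream is unaffected. Decrypting the received ciphertext:
P[1]: S = E(K, 0x9) = 0xD; 0x0 ⊕ 0xD = 0xD.
P[2]: S = E(K, 0xD) = 0x9; 0x9 ⊕ 0x9 = 0x0.
P[3]: S = E(K, 0x9) = 0xD; 0xF ⊕ 0xD = 0x2.
P[4]: S = E(K, 0xD) = 0x9; 0xA ⊕ 0x9 = 0x3.
Blocks that differ from the original plaintext: P[2].

P[1] = 0xD, P[2] = 0x0, P[3] = 0x2, P[4] = 0x3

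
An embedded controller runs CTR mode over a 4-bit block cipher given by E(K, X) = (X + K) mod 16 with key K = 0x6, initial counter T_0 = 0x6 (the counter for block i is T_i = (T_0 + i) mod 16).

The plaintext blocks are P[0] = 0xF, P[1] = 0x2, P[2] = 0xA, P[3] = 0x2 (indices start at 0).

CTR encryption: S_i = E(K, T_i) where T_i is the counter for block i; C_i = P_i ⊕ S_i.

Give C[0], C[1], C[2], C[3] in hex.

C[0] = 0x3, C[1] = 0xF, C[2] = 0x4, C[3] = 0xD

C[0]: T = 0x6, S = E(K, T) = 0xC; 0xF ⊕ 0xC = 0x3.
C[1]: T = 0x7, S = E(K, T) = 0xD; 0x2 ⊕ 0xD = 0xF.
C[2]: T = 0x8, S = E(K, T) = 0xE; 0xA ⊕ 0xE = 0x4.
C[3]: T = 0x9, S = E(K, T) = 0xF; 0x2 ⊕ 0xF = 0xD.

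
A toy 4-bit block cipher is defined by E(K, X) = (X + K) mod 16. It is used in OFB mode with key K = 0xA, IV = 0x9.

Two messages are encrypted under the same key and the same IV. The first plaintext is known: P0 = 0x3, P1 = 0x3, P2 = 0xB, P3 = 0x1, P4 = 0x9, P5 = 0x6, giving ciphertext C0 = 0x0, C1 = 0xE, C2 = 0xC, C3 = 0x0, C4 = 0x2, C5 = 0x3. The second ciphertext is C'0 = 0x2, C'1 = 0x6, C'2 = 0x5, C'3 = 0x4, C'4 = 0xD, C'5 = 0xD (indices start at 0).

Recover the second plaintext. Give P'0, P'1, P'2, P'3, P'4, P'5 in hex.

P'0 = 0x1, P'1 = 0xB, P'2 = 0x2, P'3 = 0x5, P'4 = 0x6, P'5 = 0x8

In OFB with a reused IV, both messages share the same keystream S_i, so C_i ⊕ C'_i = P_i ⊕ P'_i and thus P'_i = P_i ⊕ C_i ⊕ C'_i.
P'0: 0x3 ⊕ 0x0 ⊕ 0x2 = 0x1.
P'1: 0x3 ⊕ 0xE ⊕ 0x6 = 0xB.
P'2: 0xB ⊕ 0xC ⊕ 0x5 = 0x2.
P'3: 0x1 ⊕ 0x0 ⊕ 0x4 = 0x5.
P'4: 0x9 ⊕ 0x2 ⊕ 0xD = 0x6.
P'5: 0x6 ⊕ 0x3 ⊕ 0xD = 0x8.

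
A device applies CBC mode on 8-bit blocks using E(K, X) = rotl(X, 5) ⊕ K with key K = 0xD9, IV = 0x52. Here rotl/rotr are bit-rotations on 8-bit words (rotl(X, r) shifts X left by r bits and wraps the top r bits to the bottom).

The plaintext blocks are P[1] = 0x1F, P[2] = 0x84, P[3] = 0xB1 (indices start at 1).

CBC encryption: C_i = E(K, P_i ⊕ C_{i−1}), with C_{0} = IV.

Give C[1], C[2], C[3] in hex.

C[1]: P[1] ⊕ 0x52 = 0x4D; E(K, 0x4D) = 0x70.
C[2]: P[2] ⊕ 0x70 = 0xF4; E(K, 0xF4) = 0x47.
C[3]: P[3] ⊕ 0x47 = 0xF6; E(K, 0xF6) = 0x07.

C[1] = 0x70, C[2] = 0x47, C[3] = 0x07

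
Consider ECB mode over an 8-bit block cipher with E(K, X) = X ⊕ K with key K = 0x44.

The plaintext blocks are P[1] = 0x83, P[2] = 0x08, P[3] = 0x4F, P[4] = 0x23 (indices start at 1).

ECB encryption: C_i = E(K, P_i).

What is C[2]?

C[2]: E(K, 0x08) = 0x4C.

C[2] = 0x4C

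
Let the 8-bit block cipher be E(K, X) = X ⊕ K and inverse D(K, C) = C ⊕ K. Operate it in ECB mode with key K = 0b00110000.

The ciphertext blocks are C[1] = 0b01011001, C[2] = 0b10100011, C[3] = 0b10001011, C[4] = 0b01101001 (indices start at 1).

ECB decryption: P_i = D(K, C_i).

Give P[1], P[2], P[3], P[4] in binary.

P[1]: D(K, 0b01011001) = 0b01101001.
P[2]: D(K, 0b10100011) = 0b10010011.
P[3]: D(K, 0b10001011) = 0b10111011.
P[4]: D(K, 0b01101001) = 0b01011001.

P[1] = 0b01101001, P[2] = 0b10010011, P[3] = 0b10111011, P[4] = 0b01011001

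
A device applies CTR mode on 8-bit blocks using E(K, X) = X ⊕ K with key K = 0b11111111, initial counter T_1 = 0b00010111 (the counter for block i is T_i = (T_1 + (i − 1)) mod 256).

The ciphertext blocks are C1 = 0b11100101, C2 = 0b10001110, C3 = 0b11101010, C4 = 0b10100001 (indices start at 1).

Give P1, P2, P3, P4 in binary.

CTR decryption: S_i = E(K, T_i) where T_i is the counter for block i; P_i = C_i ⊕ S_i.
P1: T = 0b00010111, S = E(K, T) = 0b11101000; 0b11100101 ⊕ 0b11101000 = 0b00001101.
P2: T = 0b00011000, S = E(K, T) = 0b11100111; 0b10001110 ⊕ 0b11100111 = 0b01101001.
P3: T = 0b00011001, S = E(K, T) = 0b11100110; 0b11101010 ⊕ 0b11100110 = 0b00001100.
P4: T = 0b00011010, S = E(K, T) = 0b11100101; 0b10100001 ⊕ 0b11100101 = 0b01000100.

P1 = 0b00001101, P2 = 0b01101001, P3 = 0b00001100, P4 = 0b01000100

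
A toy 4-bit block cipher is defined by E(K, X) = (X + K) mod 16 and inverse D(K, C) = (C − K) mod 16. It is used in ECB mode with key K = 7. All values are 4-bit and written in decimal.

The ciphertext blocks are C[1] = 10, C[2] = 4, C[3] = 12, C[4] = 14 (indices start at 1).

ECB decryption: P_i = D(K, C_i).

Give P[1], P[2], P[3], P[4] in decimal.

P[1]: D(K, 10) = 3.
P[2]: D(K, 4) = 13.
P[3]: D(K, 12) = 5.
P[4]: D(K, 14) = 7.

P[1] = 3, P[2] = 13, P[3] = 5, P[4] = 7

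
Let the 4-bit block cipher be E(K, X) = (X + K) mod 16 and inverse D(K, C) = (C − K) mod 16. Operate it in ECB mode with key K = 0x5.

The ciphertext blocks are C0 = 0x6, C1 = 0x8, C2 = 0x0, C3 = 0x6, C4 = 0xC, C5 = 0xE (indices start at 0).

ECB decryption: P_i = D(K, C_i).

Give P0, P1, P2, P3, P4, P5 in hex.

P0 = 0x1, P1 = 0x3, P2 = 0xB, P3 = 0x1, P4 = 0x7, P5 = 0x9

P0: D(K, 0x6) = 0x1.
P1: D(K, 0x8) = 0x3.
P2: D(K, 0x0) = 0xB.
P3: D(K, 0x6) = 0x1.
P4: D(K, 0xC) = 0x7.
P5: D(K, 0xE) = 0x9.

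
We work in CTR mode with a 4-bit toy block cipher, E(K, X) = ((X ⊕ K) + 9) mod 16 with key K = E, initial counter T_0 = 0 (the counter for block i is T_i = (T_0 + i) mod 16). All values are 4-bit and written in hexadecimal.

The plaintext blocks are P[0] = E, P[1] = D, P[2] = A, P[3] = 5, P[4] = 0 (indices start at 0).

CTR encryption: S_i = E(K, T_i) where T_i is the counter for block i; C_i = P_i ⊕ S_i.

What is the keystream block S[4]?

C[0]: T = 0, S = E(K, T) = 7; E ⊕ 7 = 9.
C[1]: T = 1, S = E(K, T) = 8; D ⊕ 8 = 5.
C[2]: T = 2, S = E(K, T) = 5; A ⊕ 5 = F.
C[3]: T = 3, S = E(K, T) = 6; 5 ⊕ 6 = 3.
C[4]: T = 4, S = E(K, T) = 3; 0 ⊕ 3 = 3.
So S[4] = 3.

3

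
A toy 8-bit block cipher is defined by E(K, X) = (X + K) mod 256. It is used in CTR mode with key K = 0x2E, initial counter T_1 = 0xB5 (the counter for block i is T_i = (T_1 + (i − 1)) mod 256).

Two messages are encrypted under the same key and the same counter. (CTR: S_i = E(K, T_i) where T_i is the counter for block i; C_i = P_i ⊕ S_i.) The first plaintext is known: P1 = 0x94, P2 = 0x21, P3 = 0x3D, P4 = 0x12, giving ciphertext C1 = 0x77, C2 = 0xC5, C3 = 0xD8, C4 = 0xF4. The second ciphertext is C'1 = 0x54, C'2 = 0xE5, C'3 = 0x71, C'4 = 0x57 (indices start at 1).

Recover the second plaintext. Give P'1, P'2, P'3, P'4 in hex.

P'1 = 0xB7, P'2 = 0x01, P'3 = 0x94, P'4 = 0xB1

In CTR with a reused counter, both messages share the same keystream S_i, so C_i ⊕ C'_i = P_i ⊕ P'_i and thus P'_i = P_i ⊕ C_i ⊕ C'_i.
P'1: 0x94 ⊕ 0x77 ⊕ 0x54 = 0xB7.
P'2: 0x21 ⊕ 0xC5 ⊕ 0xE5 = 0x01.
P'3: 0x3D ⊕ 0xD8 ⊕ 0x71 = 0x94.
P'4: 0x12 ⊕ 0xF4 ⊕ 0x57 = 0xB1.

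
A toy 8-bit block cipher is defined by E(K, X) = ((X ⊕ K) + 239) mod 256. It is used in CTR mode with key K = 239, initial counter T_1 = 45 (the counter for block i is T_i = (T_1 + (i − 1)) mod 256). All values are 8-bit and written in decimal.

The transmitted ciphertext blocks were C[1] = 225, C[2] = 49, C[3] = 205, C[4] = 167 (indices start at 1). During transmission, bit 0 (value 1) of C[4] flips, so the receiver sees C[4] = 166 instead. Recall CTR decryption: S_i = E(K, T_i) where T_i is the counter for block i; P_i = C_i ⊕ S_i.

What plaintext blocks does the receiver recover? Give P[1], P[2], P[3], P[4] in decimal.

P[1] = 80, P[2] = 129, P[3] = 98, P[4] = 104

Only C[4] changed, to 166. In CTR, a change in C_i flips the same bit in P_i only; the keystream is unaffected. Decrypting the received ciphertext:
P[1]: T = 45, S = E(K, T) = 177; 225 ⊕ 177 = 80.
P[2]: T = 46, S = E(K, T) = 176; 49 ⊕ 176 = 129.
P[3]: T = 47, S = E(K, T) = 175; 205 ⊕ 175 = 98.
P[4]: T = 48, S = E(K, T) = 206; 166 ⊕ 206 = 104.
Blocks that differ from the original plaintext: P[4].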